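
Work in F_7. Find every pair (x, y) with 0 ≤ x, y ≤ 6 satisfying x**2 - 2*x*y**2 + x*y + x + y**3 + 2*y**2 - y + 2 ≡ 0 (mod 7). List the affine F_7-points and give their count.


Affine F_7-points: {(3, 0), (3, 5), (3, 6), (6, 5), (6, 6)}; count = 5.

For each of the 49 pairs (x, y) ∈ F_7², evaluate f(x, y) mod 7. Record the zeros.
  x = 0: [0↦2, 1↦4, 2↦2, 3↦2, 4↦3, 5↦4, 6↦4]  zeros at y ∈ ∅
  x = 1: [0↦4, 1↦5, 2↦5, 3↦3, 4↦5, 5↦3, 6↦3]  zeros at y ∈ ∅
  x = 2: [0↦1, 1↦1, 2↦3, 3↦6, 4↦2, 5↦4, 6↦4]  zeros at y ∈ ∅
  x = 3: [0↦0, 1↦6, 2↦3, 3↦4, 4↦1, 5↦0, 6↦0]  zeros at y ∈ {0, 5, 6}
  x = 4: [0↦1, 1↦6, 2↦5, 3↦4, 4↦2, 5↦5, 6↦5]  zeros at y ∈ ∅
  x = 5: [0↦4, 1↦1, 2↦2, 3↦6, 4↦5, 5↦5, 6↦5]  zeros at y ∈ ∅
  x = 6: [0↦2, 1↦5, 2↦1, 3↦3, 4↦3, 5↦0, 6↦0]  zeros at y ∈ {5, 6}
Collecting zeros: affine points = {(3, 0), (3, 5), (3, 6), (6, 5), (6, 6)}.
Total count |C(F_7)_aff| = 5.


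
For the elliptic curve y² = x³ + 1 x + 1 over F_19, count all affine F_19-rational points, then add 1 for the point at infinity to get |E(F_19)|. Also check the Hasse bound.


Affine points = {(0, 1), (0, 18), (2, 7), (2, 12), (5, 6), (5, 13), (7, 3), (7, 16), (9, 6), (9, 13), (10, 2), (10, 17), (13, 8), (13, 11), (14, 2), (14, 17), (15, 3), (15, 16), (16, 3), (16, 16)}; affine count = 20; |E(F_19)| = 21.

Discriminant check: Δ ∝ 4a³ + 27b² = 4·1³ + 27·1² = 4·1 + 27·1 ≡ 12 (mod 19). Nonzero ⇒ E is nonsingular.
For each x ∈ F_19, compute rhs = x³ + 1·x + 1 mod 19, then count y ∈ F_19 with y² ≡ rhs.
  x = 0: rhs = 1, matching y values: 1, 18 (2 points).
  x = 1: rhs = 3, matching y values: none (0 points).
  x = 2: rhs = 11, matching y values: 7, 12 (2 points).
  x = 3: rhs = 12, matching y values: none (0 points).
  x = 4: rhs = 12, matching y values: none (0 points).
  x = 5: rhs = 17, matching y values: 6, 13 (2 points).
  x = 6: rhs = 14, matching y values: none (0 points).
  x = 7: rhs = 9, matching y values: 3, 16 (2 points).
  x = 8: rhs = 8, matching y values: none (0 points).
  x = 9: rhs = 17, matching y values: 6, 13 (2 points).
  x = 10: rhs = 4, matching y values: 2, 17 (2 points).
  x = 11: rhs = 13, matching y values: none (0 points).
  x = 12: rhs = 12, matching y values: none (0 points).
  x = 13: rhs = 7, matching y values: 8, 11 (2 points).
  x = 14: rhs = 4, matching y values: 2, 17 (2 points).
  x = 15: rhs = 9, matching y values: 3, 16 (2 points).
  x = 16: rhs = 9, matching y values: 3, 16 (2 points).
  x = 17: rhs = 10, matching y values: none (0 points).
  x = 18: rhs = 18, matching y values: none (0 points).
Total affine count: 20.
Full point count |E(F_19)| = 20 + 1 = 21.
Hasse bound: |21 − (19+1)| = |1| = 1 ≤ 2√19 ≈ 8.7178 ✓.


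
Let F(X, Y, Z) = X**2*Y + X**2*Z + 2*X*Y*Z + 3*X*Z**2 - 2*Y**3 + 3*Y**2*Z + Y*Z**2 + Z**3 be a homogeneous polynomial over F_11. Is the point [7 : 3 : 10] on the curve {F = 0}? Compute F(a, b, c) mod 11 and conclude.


F(7,3,10) ≡ 9 (mod 11); P is NOT on the curve.

Evaluate F(7, 3, 10) term-by-term (mod 11).
  X**2*Y ↦ 1·49·3·1 = 147
  X**2*Z ↦ 1·49·1·10 = 490
  2*X*Y*Z ↦ 2·7·3·10 = 420
  3*X*Z**2 ↦ 3·7·1·100 = 2100
  -2*Y**3 ↦ -2·1·27·1 = -54
  3*Y**2*Z ↦ 3·1·9·10 = 270
  Y*Z**2 ↦ 1·1·3·100 = 300
  Z**3 ↦ 1·1·1·1000 = 1000
Sum: F(7, 3, 10) = (147) + (490) + (420) + (2100) + (-54) + (270) + (300) + (1000) = 4673.
Reducing mod 11: 4673 ≡ 9 (mod 11).
Since F(a, b, c) ≡ 9 ≠ 0 (mod 11), P does NOT lie on the curve.


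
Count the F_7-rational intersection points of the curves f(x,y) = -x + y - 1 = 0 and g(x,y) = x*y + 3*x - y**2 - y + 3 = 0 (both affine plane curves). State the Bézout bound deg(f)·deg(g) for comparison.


Common zeros: {(6, 0)}; count = 1; Bézout bound = 2.

deg(f) = 1, deg(g) = 2, so Bézout bound = 2.
Scan x ∈ F_7. For each x, list the y ∈ F_7 with f(x, y) ≡ 0 and those with g(x, y) ≡ 0 (mod 7); the common zeros in that column are the intersection.
  x = 0: f ≡ 0 at y ∈ {1}; g ≡ 0 at y ∈ ∅; common: ∅.
  x = 1: f ≡ 0 at y ∈ {2}; g ≡ 0 at y ∈ ∅; common: ∅.
  x = 2: f ≡ 0 at y ∈ {3}; g ≡ 0 at y ∈ {2, 6}; common: ∅.
  x = 3: f ≡ 0 at y ∈ {4}; g ≡ 0 at y ∈ ∅; common: ∅.
  x = 4: f ≡ 0 at y ∈ {5}; g ≡ 0 at y ∈ ∅; common: ∅.
  x = 5: f ≡ 0 at y ∈ {6}; g ≡ 0 at y ∈ {1, 3}; common: ∅.
  x = 6: f ≡ 0 at y ∈ {0}; g ≡ 0 at y ∈ {0, 5}; common: {0}.
Collecting: common zeros = {(6, 0)}, so the count is 1.
Comparison with the Bézout bound: 1 ≤ 2 = deg(f)·deg(g), as expected for curves with no common component (the affine F_7-count falls short of the bound because intersections may lie at infinity, over extension fields, or carry multiplicity).


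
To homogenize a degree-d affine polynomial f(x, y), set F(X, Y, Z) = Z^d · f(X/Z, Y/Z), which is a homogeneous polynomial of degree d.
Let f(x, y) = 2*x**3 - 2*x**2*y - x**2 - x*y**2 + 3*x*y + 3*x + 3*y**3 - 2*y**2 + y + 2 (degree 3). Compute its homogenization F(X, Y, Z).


F(X, Y, Z) = 2*X**3 - 2*X**2*Y - X**2*Z - X*Y**2 + 3*X*Y*Z + 3*X*Z**2 + 3*Y**3 - 2*Y**2*Z + Y*Z**2 + 2*Z**3

deg(f) = 3.
Substitute x = X/Z, y = Y/Z into f, then multiply by Z^3.
  monomial 2·x^3·y^0 ↦ 2·X^3·Y^0·Z^0.
  monomial -2·x^2·y^1 ↦ -2·X^2·Y^1·Z^0.
  monomial -1·x^2·y^0 ↦ -1·X^2·Y^0·Z^1.
  monomial -1·x^1·y^2 ↦ -1·X^1·Y^2·Z^0.
  monomial 3·x^1·y^1 ↦ 3·X^1·Y^1·Z^1.
  monomial 3·x^1·y^0 ↦ 3·X^1·Y^0·Z^2.
  monomial 3·x^0·y^3 ↦ 3·X^0·Y^3·Z^0.
  monomial -2·x^0·y^2 ↦ -2·X^0·Y^2·Z^1.
  monomial 1·x^0·y^1 ↦ 1·X^0·Y^1·Z^2.
  monomial 2·x^0·y^0 ↦ 2·X^0·Y^0·Z^3.
Collecting: F(X, Y, Z) = 2*X**3 - 2*X**2*Y - X**2*Z - X*Y**2 + 3*X*Y*Z + 3*X*Z**2 + 3*Y**3 - 2*Y**2*Z + Y*Z**2 + 2*Z**3.


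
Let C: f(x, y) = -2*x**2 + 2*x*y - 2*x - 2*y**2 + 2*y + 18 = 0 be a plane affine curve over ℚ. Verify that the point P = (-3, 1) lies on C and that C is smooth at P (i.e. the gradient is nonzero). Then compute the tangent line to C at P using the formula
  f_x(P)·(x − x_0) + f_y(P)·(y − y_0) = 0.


Tangent line at P: 12*x - 8*y + 44 = 0.

Step 1: f(-3, 1) = 0, so P lies on C.
Step 2: partial derivatives
  f_x(x, y) = -4*x + 2*y - 2, f_y(x, y) = 2*x - 4*y + 2.
  f_x(P) = 12, f_y(P) = -8 (gradient nonzero, so P is smooth).
Step 3: tangent line at P: 12·(x − -3) + -8·(y − 1) = 0.
Expanding: 12*x - 8*y + 44 = 0.


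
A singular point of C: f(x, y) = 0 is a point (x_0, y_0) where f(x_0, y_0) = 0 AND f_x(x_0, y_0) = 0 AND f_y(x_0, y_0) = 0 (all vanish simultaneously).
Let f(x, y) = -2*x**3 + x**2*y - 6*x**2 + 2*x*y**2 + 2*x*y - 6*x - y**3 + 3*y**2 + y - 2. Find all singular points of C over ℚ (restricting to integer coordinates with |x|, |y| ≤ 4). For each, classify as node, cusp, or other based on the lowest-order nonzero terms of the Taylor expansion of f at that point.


Singular points: {(-1, 0)}; classification: cusp.

Compute partial derivatives:
  f_x = -6*x**2 + 2*x*y - 12*x + 2*y**2 + 2*y - 6.
  f_y = x**2 + 4*x*y + 2*x - 3*y**2 + 6*y + 1.
Scan x_0 ∈ {−4, ..., 4}. For each x_0, f_y(x_0, y) is a polynomial in y; find its integer roots y ∈ {−4, ..., 4}, then test f_x and f at those candidates.
  x = -4: f_y(-4, y) = -3*y**2 - 10*y + 9; no integer root y with |y| ≤ 4.
  x = -3: f_y(-3, y) = -3*y**2 - 6*y + 4; no integer root y with |y| ≤ 4.
  x = -2: f_y(-2, y) = -3*y**2 - 2*y + 1; vanishes at y ∈ {-1}. (-2, -1): f_x = -2 ≠ 0.
  x = -1: f_y(-1, y) = -3*y**2 + 2*y; vanishes at y ∈ {0}. (-1, 0): f_x = 0, f = 0 — SINGULAR.
  x = 0: f_y(0, y) = -3*y**2 + 6*y + 1; no integer root y with |y| ≤ 4.
  x = 1: f_y(1, y) = -3*y**2 + 10*y + 4; no integer root y with |y| ≤ 4.
  x = 2: f_y(2, y) = -3*y**2 + 14*y + 9; no integer root y with |y| ≤ 4.
  x = 3: f_y(3, y) = -3*y**2 + 18*y + 16; no integer root y with |y| ≤ 4.
  x = 4: f_y(4, y) = -3*y**2 + 22*y + 25; vanishes at y ∈ {-1}. (4, -1): f_x = -158 ≠ 0.
Only singular point on the grid: (-1, 0).
Classify: substitute x = -1 + u, y = 0 + v and expand: f = -2*u**3 + u**2*v + 2*u*v**2 - v**3 + v**2.
No constant or linear terms (consistent with a singular point). Quadratic part: v**2. Cubic part: -2*u**3 + u**2*v + 2*u*v**2 - v**3.
The quadratic part v**2 is a perfect square, so there is a single (double) tangent line v = 0, i.e. y = 0. Restricting the cubic part to that line (v = 0) leaves -2*u**3 ≠ 0, so f is not divisible by v and the branch is v² ≈ 2*u**3 to lowest order — this is a cusp.
Classification: cusp.


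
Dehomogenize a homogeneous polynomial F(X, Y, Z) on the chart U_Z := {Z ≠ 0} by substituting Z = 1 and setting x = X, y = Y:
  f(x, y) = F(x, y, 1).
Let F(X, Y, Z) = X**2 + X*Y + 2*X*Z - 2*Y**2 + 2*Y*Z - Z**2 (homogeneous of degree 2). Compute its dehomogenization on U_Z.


f(x, y) = x**2 + x*y + 2*x - 2*y**2 + 2*y - 1

On U_Z we set Z = 1. Each monomial c·X^i·Y^j·Z^k in F becomes c·x^i·y^j·1^k = c·x^i·y^j.
Substituting Z = 1: F(X, Y, 1) = x**2 + x*y + 2*x - 2*y**2 + 2*y - 1.
Note: deg(f) ≤ deg(F) = 2; strict inequality happens when F is divisible by Z (lost terms).


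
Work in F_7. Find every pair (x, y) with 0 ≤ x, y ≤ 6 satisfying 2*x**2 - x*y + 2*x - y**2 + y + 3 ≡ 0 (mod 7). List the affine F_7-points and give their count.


Affine F_7-points: {(1, 0), (3, 6), (5, 0), (5, 3), (6, 3), (6, 6)}; count = 6.

For each of the 49 pairs (x, y) ∈ F_7², evaluate f(x, y) mod 7. Record the zeros.
  x = 0: [0↦3, 1↦3, 2↦1, 3↦4, 4↦5, 5↦4, 6↦1]  zeros at y ∈ ∅
  x = 1: [0↦0, 1↦6, 2↦3, 3↦5, 4↦5, 5↦3, 6↦6]  zeros at y ∈ {0}
  x = 2: [0↦1, 1↦6, 2↦2, 3↦3, 4↦2, 5↦6, 6↦1]  zeros at y ∈ ∅
  x = 3: [0↦6, 1↦3, 2↦5, 3↦5, 4↦3, 5↦6, 6↦0]  zeros at y ∈ {6}
  x = 4: [0↦1, 1↦4, 2↦5, 3↦4, 4↦1, 5↦3, 6↦3]  zeros at y ∈ ∅
  x = 5: [0↦0, 1↦2, 2↦2, 3↦0, 4↦3, 5↦4, 6↦3]  zeros at y ∈ {0, 3}
  x = 6: [0↦3, 1↦4, 2↦3, 3↦0, 4↦2, 5↦2, 6↦0]  zeros at y ∈ {3, 6}
Collecting zeros: affine points = {(1, 0), (3, 6), (5, 0), (5, 3), (6, 3), (6, 6)}.
Total count |C(F_7)_aff| = 6.


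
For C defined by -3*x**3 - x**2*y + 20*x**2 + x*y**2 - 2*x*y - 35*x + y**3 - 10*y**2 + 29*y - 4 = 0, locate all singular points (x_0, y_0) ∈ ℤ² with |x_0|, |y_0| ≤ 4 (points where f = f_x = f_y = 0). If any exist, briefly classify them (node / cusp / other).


Singular points: {(2, 3)}; classification: node.

Compute partial derivatives:
  f_x = -9*x**2 - 2*x*y + 40*x + y**2 - 2*y - 35.
  f_y = -x**2 + 2*x*y - 2*x + 3*y**2 - 20*y + 29.
Scan x_0 ∈ {−4, ..., 4}. For each x_0, f_y(x_0, y) is a polynomial in y; find its integer roots y ∈ {−4, ..., 4}, then test f_x and f at those candidates.
  x = -4: f_y(-4, y) = 3*y**2 - 28*y + 21; no integer root y with |y| ≤ 4.
  x = -3: f_y(-3, y) = 3*y**2 - 26*y + 26; no integer root y with |y| ≤ 4.
  x = -2: f_y(-2, y) = 3*y**2 - 24*y + 29; no integer root y with |y| ≤ 4.
  x = -1: f_y(-1, y) = 3*y**2 - 22*y + 30; no integer root y with |y| ≤ 4.
  x = 0: f_y(0, y) = 3*y**2 - 20*y + 29; no integer root y with |y| ≤ 4.
  x = 1: f_y(1, y) = 3*y**2 - 18*y + 26; no integer root y with |y| ≤ 4.
  x = 2: f_y(2, y) = 3*y**2 - 16*y + 21; vanishes at y ∈ {3}. (2, 3): f_x = 0, f = 0 — SINGULAR.
  x = 3: f_y(3, y) = 3*y**2 - 14*y + 14; no integer root y with |y| ≤ 4.
  x = 4: f_y(4, y) = 3*y**2 - 12*y + 5; no integer root y with |y| ≤ 4.
Only singular point on the grid: (2, 3).
Classify: substitute x = 2 + u, y = 3 + v and expand: f = -3*u**3 - u**2*v - u**2 + u*v**2 + v**3 + v**2.
No constant or linear terms (consistent with a singular point). Quadratic part: -u**2 + v**2. Cubic part: -3*u**3 - u**2*v + u*v**2 + v**3.
The quadratic part v**2 - u**2 = (v − u)(v + u) splits into two distinct linear factors, so there are two distinct tangent lines y − 3 = ±(x − 2) — this is a node (ordinary double point).
Classification: node.


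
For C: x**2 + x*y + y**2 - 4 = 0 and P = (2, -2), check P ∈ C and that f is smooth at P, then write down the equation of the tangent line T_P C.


Tangent line at P: 2*x - 2*y - 8 = 0.

Step 1: f(2, -2) = 0, so P lies on C.
Step 2: partial derivatives
  f_x(x, y) = 2*x + y, f_y(x, y) = x + 2*y.
  f_x(P) = 2, f_y(P) = -2 (gradient nonzero, so P is smooth).
Step 3: tangent line at P: 2·(x − 2) + -2·(y − -2) = 0.
Expanding: 2*x - 2*y - 8 = 0.


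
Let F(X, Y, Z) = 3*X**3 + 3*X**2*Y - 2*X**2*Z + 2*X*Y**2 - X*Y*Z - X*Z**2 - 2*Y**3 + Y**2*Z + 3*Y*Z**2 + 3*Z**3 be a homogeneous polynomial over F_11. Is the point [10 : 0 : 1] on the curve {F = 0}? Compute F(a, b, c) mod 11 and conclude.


F(10,0,1) ≡ 10 (mod 11); P is NOT on the curve.

Evaluate F(10, 0, 1) term-by-term (mod 11).
  3*X**3 ↦ 3·1000·1·1 = 3000
  3*X**2*Y ↦ 3·100·0·1 = 0
  -2*X**2*Z ↦ -2·100·1·1 = -200
  2*X*Y**2 ↦ 2·10·0·1 = 0
  -X*Y*Z ↦ -1·10·0·1 = 0
  -X*Z**2 ↦ -1·10·1·1 = -10
  -2*Y**3 ↦ -2·1·0·1 = 0
  Y**2*Z ↦ 1·1·0·1 = 0
  3*Y*Z**2 ↦ 3·1·0·1 = 0
  3*Z**3 ↦ 3·1·1·1 = 3
Sum: F(10, 0, 1) = (3000) + (0) + (-200) + (0) + (0) + (-10) + (0) + (0) + (0) + (3) = 2793.
Reducing mod 11: 2793 ≡ 10 (mod 11).
Since F(a, b, c) ≡ 10 ≠ 0 (mod 11), P does NOT lie on the curve.


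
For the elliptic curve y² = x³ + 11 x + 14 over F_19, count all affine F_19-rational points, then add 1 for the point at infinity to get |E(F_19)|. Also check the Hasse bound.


Affine points = {(1, 8), (1, 11), (2, 5), (2, 14), (3, 6), (3, 13), (5, 2), (5, 17), (6, 7), (6, 12), (7, 4), (7, 15), (8, 5), (8, 14), (9, 5), (9, 14), (13, 6), (13, 13), (14, 9), (14, 10), (15, 1), (15, 18), (16, 7), (16, 12)}; affine count = 24; |E(F_19)| = 25.

Discriminant check: Δ ∝ 4a³ + 27b² = 4·11³ + 27·14² = 4·1331 + 27·196 ≡ 14 (mod 19). Nonzero ⇒ E is nonsingular.
For each x ∈ F_19, compute rhs = x³ + 11·x + 14 mod 19, then count y ∈ F_19 with y² ≡ rhs.
  x = 0: rhs = 14, matching y values: none (0 points).
  x = 1: rhs = 7, matching y values: 8, 11 (2 points).
  x = 2: rhs = 6, matching y values: 5, 14 (2 points).
  x = 3: rhs = 17, matching y values: 6, 13 (2 points).
  x = 4: rhs = 8, matching y values: none (0 points).
  x = 5: rhs = 4, matching y values: 2, 17 (2 points).
  x = 6: rhs = 11, matching y values: 7, 12 (2 points).
  x = 7: rhs = 16, matching y values: 4, 15 (2 points).
  x = 8: rhs = 6, matching y values: 5, 14 (2 points).
  x = 9: rhs = 6, matching y values: 5, 14 (2 points).
  x = 10: rhs = 3, matching y values: none (0 points).
  x = 11: rhs = 3, matching y values: none (0 points).
  x = 12: rhs = 12, matching y values: none (0 points).
  x = 13: rhs = 17, matching y values: 6, 13 (2 points).
  x = 14: rhs = 5, matching y values: 9, 10 (2 points).
  x = 15: rhs = 1, matching y values: 1, 18 (2 points).
  x = 16: rhs = 11, matching y values: 7, 12 (2 points).
  x = 17: rhs = 3, matching y values: none (0 points).
  x = 18: rhs = 2, matching y values: none (0 points).
Total affine count: 24.
Full point count |E(F_19)| = 24 + 1 = 25.
Hasse bound: |25 − (19+1)| = |5| = 5 ≤ 2√19 ≈ 8.7178 ✓.


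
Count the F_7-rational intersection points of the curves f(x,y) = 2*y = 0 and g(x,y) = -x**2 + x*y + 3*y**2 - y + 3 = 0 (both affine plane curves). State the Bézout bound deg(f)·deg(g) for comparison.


Common zeros: ∅; count = 0; Bézout bound = 2.

deg(f) = 1, deg(g) = 2, so Bézout bound = 2.
Scan x ∈ F_7. For each x, list the y ∈ F_7 with f(x, y) ≡ 0 and those with g(x, y) ≡ 0 (mod 7); the common zeros in that column are the intersection.
  x = 0: f ≡ 0 at y ∈ {0}; g ≡ 0 at y ∈ {6}; common: ∅.
  x = 1: f ≡ 0 at y ∈ {0}; g ≡ 0 at y ∈ {2, 5}; common: ∅.
  x = 2: f ≡ 0 at y ∈ {0}; g ≡ 0 at y ∈ ∅; common: ∅.
  x = 3: f ≡ 0 at y ∈ {0}; g ≡ 0 at y ∈ ∅; common: ∅.
  x = 4: f ≡ 0 at y ∈ {0}; g ≡ 0 at y ∈ {1, 5}; common: ∅.
  x = 5: f ≡ 0 at y ∈ {0}; g ≡ 0 at y ∈ {4}; common: ∅.
  x = 6: f ≡ 0 at y ∈ {0}; g ≡ 0 at y ∈ {4, 6}; common: ∅.
Collecting: common zeros = ∅, so the count is 0.
Comparison with the Bézout bound: 0 ≤ 2 = deg(f)·deg(g), as expected for curves with no common component (the affine F_7-count falls short of the bound because intersections may lie at infinity, over extension fields, or carry multiplicity).


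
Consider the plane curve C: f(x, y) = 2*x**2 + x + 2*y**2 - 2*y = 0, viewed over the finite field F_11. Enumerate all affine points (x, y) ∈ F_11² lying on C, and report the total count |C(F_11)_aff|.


Affine F_11-points: {(0, 0), (0, 1), (2, 3), (2, 9), (3, 3), (3, 9), (5, 0), (5, 1), (7, 6), (8, 5), (8, 7), (9, 6)}; count = 12.

For each of the 121 pairs (x, y) ∈ F_11², evaluate f(x, y) mod 11. Record the zeros.
  x = 0: [0↦0, 1↦0, 2↦4, 3↦1, 4↦2, 5↦7, 6↦5, 7↦7, 8↦2, 9↦1, 10↦4]  zeros at y ∈ {0, 1}
  x = 1: [0↦3, 1↦3, 2↦7, 3↦4, 4↦5, 5↦10, 6↦8, 7↦10, 8↦5, 9↦4, 10↦7]  zeros at y ∈ ∅
  x = 2: [0↦10, 1↦10, 2↦3, 3↦0, 4↦1, 5↦6, 6↦4, 7↦6, 8↦1, 9↦0, 10↦3]  zeros at y ∈ {3, 9}
  x = 3: [0↦10, 1↦10, 2↦3, 3↦0, 4↦1, 5↦6, 6↦4, 7↦6, 8↦1, 9↦0, 10↦3]  zeros at y ∈ {3, 9}
  x = 4: [0↦3, 1↦3, 2↦7, 3↦4, 4↦5, 5↦10, 6↦8, 7↦10, 8↦5, 9↦4, 10↦7]  zeros at y ∈ ∅
  x = 5: [0↦0, 1↦0, 2↦4, 3↦1, 4↦2, 5↦7, 6↦5, 7↦7, 8↦2, 9↦1, 10↦4]  zeros at y ∈ {0, 1}
  x = 6: [0↦1, 1↦1, 2↦5, 3↦2, 4↦3, 5↦8, 6↦6, 7↦8, 8↦3, 9↦2, 10↦5]  zeros at y ∈ ∅
  x = 7: [0↦6, 1↦6, 2↦10, 3↦7, 4↦8, 5↦2, 6↦0, 7↦2, 8↦8, 9↦7, 10↦10]  zeros at y ∈ {6}
  x = 8: [0↦4, 1↦4, 2↦8, 3↦5, 4↦6, 5↦0, 6↦9, 7↦0, 8↦6, 9↦5, 10↦8]  zeros at y ∈ {5, 7}
  x = 9: [0↦6, 1↦6, 2↦10, 3↦7, 4↦8, 5↦2, 6↦0, 7↦2, 8↦8, 9↦7, 10↦10]  zeros at y ∈ {6}
  x = 10: [0↦1, 1↦1, 2↦5, 3↦2, 4↦3, 5↦8, 6↦6, 7↦8, 8↦3, 9↦2, 10↦5]  zeros at y ∈ ∅
Collecting zeros: affine points = {(0, 0), (0, 1), (2, 3), (2, 9), (3, 3), (3, 9), (5, 0), (5, 1), (7, 6), (8, 5), (8, 7), (9, 6)}.
Total count |C(F_11)_aff| = 12.


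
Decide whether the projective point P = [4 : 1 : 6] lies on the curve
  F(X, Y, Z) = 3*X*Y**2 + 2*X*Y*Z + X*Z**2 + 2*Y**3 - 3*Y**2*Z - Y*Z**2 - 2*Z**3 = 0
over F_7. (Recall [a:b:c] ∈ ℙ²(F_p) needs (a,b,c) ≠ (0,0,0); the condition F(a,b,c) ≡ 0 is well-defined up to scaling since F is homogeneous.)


F(4,1,6) ≡ 0 (mod 7); P is on the curve.

Evaluate F(4, 1, 6) term-by-term (mod 7).
  3*X*Y**2 ↦ 3·4·1·1 = 12
  2*X*Y*Z ↦ 2·4·1·6 = 48
  X*Z**2 ↦ 1·4·1·36 = 144
  2*Y**3 ↦ 2·1·1·1 = 2
  -3*Y**2*Z ↦ -3·1·1·6 = -18
  -Y*Z**2 ↦ -1·1·1·36 = -36
  -2*Z**3 ↦ -2·1·1·216 = -432
Sum: F(4, 1, 6) = (12) + (48) + (144) + (2) + (-18) + (-36) + (-432) = -280.
Reducing mod 7: -280 ≡ 0 (mod 7).
Since F(a, b, c) ≡ 0 (mod 7), P lies on the curve.


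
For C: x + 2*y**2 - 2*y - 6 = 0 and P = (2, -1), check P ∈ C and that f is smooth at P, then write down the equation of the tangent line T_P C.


Tangent line at P: x - 6*y - 8 = 0.

Step 1: f(2, -1) = 0, so P lies on C.
Step 2: partial derivatives
  f_x(x, y) = 1, f_y(x, y) = 4*y - 2.
  f_x(P) = 1, f_y(P) = -6 (gradient nonzero, so P is smooth).
Step 3: tangent line at P: 1·(x − 2) + -6·(y − -1) = 0.
Expanding: x - 6*y - 8 = 0.


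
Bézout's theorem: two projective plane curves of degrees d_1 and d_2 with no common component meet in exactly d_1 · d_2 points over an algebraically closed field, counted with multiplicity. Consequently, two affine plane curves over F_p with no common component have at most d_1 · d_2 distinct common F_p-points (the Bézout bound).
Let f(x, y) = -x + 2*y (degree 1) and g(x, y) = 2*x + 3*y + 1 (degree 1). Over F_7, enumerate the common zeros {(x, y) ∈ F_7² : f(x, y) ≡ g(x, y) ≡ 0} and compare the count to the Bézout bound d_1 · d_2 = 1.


Common zeros: ∅; count = 0; Bézout bound = 1.

deg(f) = 1, deg(g) = 1, so Bézout bound = 1.
Scan x ∈ F_7. For each x, list the y ∈ F_7 with f(x, y) ≡ 0 and those with g(x, y) ≡ 0 (mod 7); the common zeros in that column are the intersection.
  x = 0: f ≡ 0 at y ∈ {0}; g ≡ 0 at y ∈ {2}; common: ∅.
  x = 1: f ≡ 0 at y ∈ {4}; g ≡ 0 at y ∈ {6}; common: ∅.
  x = 2: f ≡ 0 at y ∈ {1}; g ≡ 0 at y ∈ {3}; common: ∅.
  x = 3: f ≡ 0 at y ∈ {5}; g ≡ 0 at y ∈ {0}; common: ∅.
  x = 4: f ≡ 0 at y ∈ {2}; g ≡ 0 at y ∈ {4}; common: ∅.
  x = 5: f ≡ 0 at y ∈ {6}; g ≡ 0 at y ∈ {1}; common: ∅.
  x = 6: f ≡ 0 at y ∈ {3}; g ≡ 0 at y ∈ {5}; common: ∅.
Collecting: common zeros = ∅, so the count is 0.
Comparison with the Bézout bound: 0 ≤ 1 = deg(f)·deg(g), as expected for curves with no common component (the affine F_7-count falls short of the bound because intersections may lie at infinity, over extension fields, or carry multiplicity).


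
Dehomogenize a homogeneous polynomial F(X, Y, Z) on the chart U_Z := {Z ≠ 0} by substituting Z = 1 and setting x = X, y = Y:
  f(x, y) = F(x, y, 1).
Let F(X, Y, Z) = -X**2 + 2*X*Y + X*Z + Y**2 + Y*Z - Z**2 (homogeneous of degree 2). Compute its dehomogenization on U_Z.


f(x, y) = -x**2 + 2*x*y + x + y**2 + y - 1

On U_Z we set Z = 1. Each monomial c·X^i·Y^j·Z^k in F becomes c·x^i·y^j·1^k = c·x^i·y^j.
Substituting Z = 1: F(X, Y, 1) = -x**2 + 2*x*y + x + y**2 + y - 1.
Note: deg(f) ≤ deg(F) = 2; strict inequality happens when F is divisible by Z (lost terms).


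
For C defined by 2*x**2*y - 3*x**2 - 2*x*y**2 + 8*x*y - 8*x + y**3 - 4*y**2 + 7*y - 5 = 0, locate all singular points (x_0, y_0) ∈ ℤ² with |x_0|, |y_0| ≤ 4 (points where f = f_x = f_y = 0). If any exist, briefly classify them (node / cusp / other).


Singular points: {(-1, 1)}; classification: node.

Compute partial derivatives:
  f_x = 4*x*y - 6*x - 2*y**2 + 8*y - 8.
  f_y = 2*x**2 - 4*x*y + 8*x + 3*y**2 - 8*y + 7.
Scan x_0 ∈ {−4, ..., 4}. For each x_0, f_y(x_0, y) is a polynomial in y; find its integer roots y ∈ {−4, ..., 4}, then test f_x and f at those candidates.
  x = -4: f_y(-4, y) = 3*y**2 + 8*y + 7; no integer root y with |y| ≤ 4.
  x = -3: f_y(-3, y) = 3*y**2 + 4*y + 1; vanishes at y ∈ {-1}. (-3, -1): f_x = 12 ≠ 0.
  x = -2: f_y(-2, y) = 3*y**2 - 1; no integer root y with |y| ≤ 4.
  x = -1: f_y(-1, y) = 3*y**2 - 4*y + 1; vanishes at y ∈ {1}. (-1, 1): f_x = 0, f = 0 — SINGULAR.
  x = 0: f_y(0, y) = 3*y**2 - 8*y + 7; no integer root y with |y| ≤ 4.
  x = 1: f_y(1, y) = 3*y**2 - 12*y + 17; no integer root y with |y| ≤ 4.
  x = 2: f_y(2, y) = 3*y**2 - 16*y + 31; no integer root y with |y| ≤ 4.
  x = 3: f_y(3, y) = 3*y**2 - 20*y + 49; no integer root y with |y| ≤ 4.
  x = 4: f_y(4, y) = 3*y**2 - 24*y + 71; no integer root y with |y| ≤ 4.
Only singular point on the grid: (-1, 1).
Classify: substitute x = -1 + u, y = 1 + v and expand: f = 2*u**2*v - u**2 - 2*u*v**2 + v**3 + v**2.
No constant or linear terms (consistent with a singular point). Quadratic part: -u**2 + v**2. Cubic part: 2*u**2*v - 2*u*v**2 + v**3.
The quadratic part v**2 - u**2 = (v − u)(v + u) splits into two distinct linear factors, so there are two distinct tangent lines y − 1 = ±(x − -1) — this is a node (ordinary double point).
Classification: node.


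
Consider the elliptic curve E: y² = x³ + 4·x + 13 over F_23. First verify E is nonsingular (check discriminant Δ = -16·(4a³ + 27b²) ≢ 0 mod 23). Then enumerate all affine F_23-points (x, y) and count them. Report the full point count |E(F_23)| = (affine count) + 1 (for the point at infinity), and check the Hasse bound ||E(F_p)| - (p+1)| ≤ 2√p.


Affine points = {(0, 6), (0, 17), (1, 8), (1, 15), (2, 11), (2, 12), (3, 11), (3, 12), (4, 1), (4, 22), (6, 0), (7, 4), (7, 19), (10, 8), (10, 15), (11, 10), (11, 13), (12, 8), (12, 15), (13, 10), (13, 13), (17, 7), (17, 16), (18, 11), (18, 12), (19, 5), (19, 18), (22, 10), (22, 13)}; affine count = 29; |E(F_23)| = 30.

Discriminant check: Δ ∝ 4a³ + 27b² = 4·4³ + 27·13² = 4·64 + 27·169 ≡ 12 (mod 23). Nonzero ⇒ E is nonsingular.
For each x ∈ F_23, compute rhs = x³ + 4·x + 13 mod 23, then count y ∈ F_23 with y² ≡ rhs.
  x = 0: rhs = 13, matching y values: 6, 17 (2 points).
  x = 1: rhs = 18, matching y values: 8, 15 (2 points).
  x = 2: rhs = 6, matching y values: 11, 12 (2 points).
  x = 3: rhs = 6, matching y values: 11, 12 (2 points).
  x = 4: rhs = 1, matching y values: 1, 22 (2 points).
  x = 5: rhs = 20, matching y values: none (0 points).
  x = 6: rhs = 0, matching y values: 0 (1 points).
  x = 7: rhs = 16, matching y values: 4, 19 (2 points).
  x = 8: rhs = 5, matching y values: none (0 points).
  x = 9: rhs = 19, matching y values: none (0 points).
  x = 10: rhs = 18, matching y values: 8, 15 (2 points).
  x = 11: rhs = 8, matching y values: 10, 13 (2 points).
  x = 12: rhs = 18, matching y values: 8, 15 (2 points).
  x = 13: rhs = 8, matching y values: 10, 13 (2 points).
  x = 14: rhs = 7, matching y values: none (0 points).
  x = 15: rhs = 21, matching y values: none (0 points).
  x = 16: rhs = 10, matching y values: none (0 points).
  x = 17: rhs = 3, matching y values: 7, 16 (2 points).
  x = 18: rhs = 6, matching y values: 11, 12 (2 points).
  x = 19: rhs = 2, matching y values: 5, 18 (2 points).
  x = 20: rhs = 20, matching y values: none (0 points).
  x = 21: rhs = 20, matching y values: none (0 points).
  x = 22: rhs = 8, matching y values: 10, 13 (2 points).
Total affine count: 29.
Full point count |E(F_23)| = 29 + 1 = 30.
Hasse bound: |30 − (23+1)| = |6| = 6 ≤ 2√23 ≈ 9.5917 ✓.


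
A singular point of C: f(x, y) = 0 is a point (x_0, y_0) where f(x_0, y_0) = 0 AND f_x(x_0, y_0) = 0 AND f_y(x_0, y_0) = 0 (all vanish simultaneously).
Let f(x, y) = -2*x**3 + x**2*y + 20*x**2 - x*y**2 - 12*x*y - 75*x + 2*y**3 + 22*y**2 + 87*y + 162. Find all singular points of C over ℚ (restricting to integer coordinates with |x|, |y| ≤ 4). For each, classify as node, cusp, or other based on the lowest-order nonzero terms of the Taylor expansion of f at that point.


Singular points: {(3, -3)}; classification: node.

Compute partial derivatives:
  f_x = -6*x**2 + 2*x*y + 40*x - y**2 - 12*y - 75.
  f_y = x**2 - 2*x*y - 12*x + 6*y**2 + 44*y + 87.
Scan x_0 ∈ {−4, ..., 4}. For each x_0, f_y(x_0, y) is a polynomial in y; find its integer roots y ∈ {−4, ..., 4}, then test f_x and f at those candidates.
  x = -4: f_y(-4, y) = 6*y**2 + 52*y + 151; no integer root y with |y| ≤ 4.
  x = -3: f_y(-3, y) = 6*y**2 + 50*y + 132; no integer root y with |y| ≤ 4.
  x = -2: f_y(-2, y) = 6*y**2 + 48*y + 115; no integer root y with |y| ≤ 4.
  x = -1: f_y(-1, y) = 6*y**2 + 46*y + 100; no integer root y with |y| ≤ 4.
  x = 0: f_y(0, y) = 6*y**2 + 44*y + 87; no integer root y with |y| ≤ 4.
  x = 1: f_y(1, y) = 6*y**2 + 42*y + 76; no integer root y with |y| ≤ 4.
  x = 2: f_y(2, y) = 6*y**2 + 40*y + 67; no integer root y with |y| ≤ 4.
  x = 3: f_y(3, y) = 6*y**2 + 38*y + 60; vanishes at y ∈ {-3}. (3, -3): f_x = 0, f = 0 — SINGULAR.
  x = 4: f_y(4, y) = 6*y**2 + 36*y + 55; no integer root y with |y| ≤ 4.
Only singular point on the grid: (3, -3).
Classify: substitute x = 3 + u, y = -3 + v and expand: f = -2*u**3 + u**2*v - u**2 - u*v**2 + 2*v**3 + v**2.
No constant or linear terms (consistent with a singular point). Quadratic part: -u**2 + v**2. Cubic part: -2*u**3 + u**2*v - u*v**2 + 2*v**3.
The quadratic part v**2 - u**2 = (v − u)(v + u) splits into two distinct linear factors, so there are two distinct tangent lines y − -3 = ±(x − 3) — this is a node (ordinary double point).
Classification: node.


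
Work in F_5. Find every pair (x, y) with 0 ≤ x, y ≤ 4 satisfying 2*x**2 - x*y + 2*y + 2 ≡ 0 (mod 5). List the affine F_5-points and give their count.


Affine F_5-points: {(0, 4), (1, 1), (2, 0), (2, 1), (2, 2), (2, 3), (2, 4), (3, 0), (4, 2)}; count = 9.

For each of the 25 pairs (x, y) ∈ F_5², evaluate f(x, y) mod 5. Record the zeros.
  x = 0: [0↦2, 1↦4, 2↦1, 3↦3, 4↦0]  zeros at y ∈ {4}
  x = 1: [0↦4, 1↦0, 2↦1, 3↦2, 4↦3]  zeros at y ∈ {1}
  x = 2: [0↦0, 1↦0, 2↦0, 3↦0, 4↦0]  zeros at y ∈ {0, 1, 2, 3, 4}
  x = 3: [0↦0, 1↦4, 2↦3, 3↦2, 4↦1]  zeros at y ∈ {0}
  x = 4: [0↦4, 1↦2, 2↦0, 3↦3, 4↦1]  zeros at y ∈ {2}
Collecting zeros: affine points = {(0, 4), (1, 1), (2, 0), (2, 1), (2, 2), (2, 3), (2, 4), (3, 0), (4, 2)}.
Total count |C(F_5)_aff| = 9.


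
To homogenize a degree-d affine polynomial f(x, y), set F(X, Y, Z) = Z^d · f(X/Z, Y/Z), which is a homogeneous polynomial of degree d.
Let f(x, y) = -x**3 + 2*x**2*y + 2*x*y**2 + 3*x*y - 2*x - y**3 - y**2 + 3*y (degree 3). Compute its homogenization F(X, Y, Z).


F(X, Y, Z) = -X**3 + 2*X**2*Y + 2*X*Y**2 + 3*X*Y*Z - 2*X*Z**2 - Y**3 - Y**2*Z + 3*Y*Z**2

deg(f) = 3.
Substitute x = X/Z, y = Y/Z into f, then multiply by Z^3.
  monomial -1·x^3·y^0 ↦ -1·X^3·Y^0·Z^0.
  monomial 2·x^2·y^1 ↦ 2·X^2·Y^1·Z^0.
  monomial 2·x^1·y^2 ↦ 2·X^1·Y^2·Z^0.
  monomial 3·x^1·y^1 ↦ 3·X^1·Y^1·Z^1.
  monomial -2·x^1·y^0 ↦ -2·X^1·Y^0·Z^2.
  monomial -1·x^0·y^3 ↦ -1·X^0·Y^3·Z^0.
  monomial -1·x^0·y^2 ↦ -1·X^0·Y^2·Z^1.
  monomial 3·x^0·y^1 ↦ 3·X^0·Y^1·Z^2.
Collecting: F(X, Y, Z) = -X**3 + 2*X**2*Y + 2*X*Y**2 + 3*X*Y*Z - 2*X*Z**2 - Y**3 - Y**2*Z + 3*Y*Z**2.


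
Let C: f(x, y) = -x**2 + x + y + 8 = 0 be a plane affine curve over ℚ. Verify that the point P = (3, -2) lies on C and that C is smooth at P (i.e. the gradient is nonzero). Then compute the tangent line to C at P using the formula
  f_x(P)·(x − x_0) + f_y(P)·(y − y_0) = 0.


Tangent line at P: -5*x + y + 17 = 0.

Step 1: f(3, -2) = 0, so P lies on C.
Step 2: partial derivatives
  f_x(x, y) = 1 - 2*x, f_y(x, y) = 1.
  f_x(P) = -5, f_y(P) = 1 (gradient nonzero, so P is smooth).
Step 3: tangent line at P: -5·(x − 3) + 1·(y − -2) = 0.
Expanding: -5*x + y + 17 = 0.


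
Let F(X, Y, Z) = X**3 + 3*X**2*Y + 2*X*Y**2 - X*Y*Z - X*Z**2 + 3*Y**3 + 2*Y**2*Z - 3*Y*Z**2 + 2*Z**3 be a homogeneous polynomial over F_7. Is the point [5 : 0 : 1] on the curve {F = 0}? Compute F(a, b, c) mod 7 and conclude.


F(5,0,1) ≡ 3 (mod 7); P is NOT on the curve.

Evaluate F(5, 0, 1) term-by-term (mod 7).
  X**3 ↦ 1·125·1·1 = 125
  3*X**2*Y ↦ 3·25·0·1 = 0
  2*X*Y**2 ↦ 2·5·0·1 = 0
  -X*Y*Z ↦ -1·5·0·1 = 0
  -X*Z**2 ↦ -1·5·1·1 = -5
  3*Y**3 ↦ 3·1·0·1 = 0
  2*Y**2*Z ↦ 2·1·0·1 = 0
  -3*Y*Z**2 ↦ -3·1·0·1 = 0
  2*Z**3 ↦ 2·1·1·1 = 2
Sum: F(5, 0, 1) = (125) + (0) + (0) + (0) + (-5) + (0) + (0) + (0) + (2) = 122.
Reducing mod 7: 122 ≡ 3 (mod 7).
Since F(a, b, c) ≡ 3 ≠ 0 (mod 7), P does NOT lie on the curve.


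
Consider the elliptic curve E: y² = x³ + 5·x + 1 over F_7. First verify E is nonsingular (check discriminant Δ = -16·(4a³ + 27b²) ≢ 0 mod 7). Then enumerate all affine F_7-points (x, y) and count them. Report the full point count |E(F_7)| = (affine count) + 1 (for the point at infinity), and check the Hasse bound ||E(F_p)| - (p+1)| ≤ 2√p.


Affine points = {(0, 1), (0, 6), (1, 0), (3, 1), (3, 6), (4, 1), (4, 6), (5, 2), (5, 5), (6, 3), (6, 4)}; affine count = 11; |E(F_7)| = 12.

Discriminant check: Δ ∝ 4a³ + 27b² = 4·5³ + 27·1² = 4·125 + 27·1 ≡ 2 (mod 7). Nonzero ⇒ E is nonsingular.
For each x ∈ F_7, compute rhs = x³ + 5·x + 1 mod 7, then count y ∈ F_7 with y² ≡ rhs.
  x = 0: rhs = 1, matching y values: 1, 6 (2 points).
  x = 1: rhs = 0, matching y values: 0 (1 points).
  x = 2: rhs = 5, matching y values: none (0 points).
  x = 3: rhs = 1, matching y values: 1, 6 (2 points).
  x = 4: rhs = 1, matching y values: 1, 6 (2 points).
  x = 5: rhs = 4, matching y values: 2, 5 (2 points).
  x = 6: rhs = 2, matching y values: 3, 4 (2 points).
Total affine count: 11.
Full point count |E(F_7)| = 11 + 1 = 12.
Hasse bound: |12 − (7+1)| = |4| = 4 ≤ 2√7 ≈ 5.2915 ✓.


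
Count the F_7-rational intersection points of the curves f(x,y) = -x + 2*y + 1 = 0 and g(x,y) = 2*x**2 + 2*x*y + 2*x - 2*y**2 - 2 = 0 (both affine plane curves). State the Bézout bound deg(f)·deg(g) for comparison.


Common zeros: {(4, 5), (5, 2)}; count = 2; Bézout bound = 2.

deg(f) = 1, deg(g) = 2, so Bézout bound = 2.
Scan x ∈ F_7. For each x, list the y ∈ F_7 with f(x, y) ≡ 0 and those with g(x, y) ≡ 0 (mod 7); the common zeros in that column are the intersection.
  x = 0: f ≡ 0 at y ∈ {3}; g ≡ 0 at y ∈ ∅; common: ∅.
  x = 1: f ≡ 0 at y ∈ {0}; g ≡ 0 at y ∈ ∅; common: ∅.
  x = 2: f ≡ 0 at y ∈ {4}; g ≡ 0 at y ∈ ∅; common: ∅.
  x = 3: f ≡ 0 at y ∈ {1}; g ≡ 0 at y ∈ {4, 6}; common: ∅.
  x = 4: f ≡ 0 at y ∈ {5}; g ≡ 0 at y ∈ {5, 6}; common: {5}.
  x = 5: f ≡ 0 at y ∈ {2}; g ≡ 0 at y ∈ {2, 3}; common: {2}.
  x = 6: f ≡ 0 at y ∈ {6}; g ≡ 0 at y ∈ {2, 4}; common: ∅.
Collecting: common zeros = {(4, 5), (5, 2)}, so the count is 2.
Comparison with the Bézout bound: 2 ≤ 2 = deg(f)·deg(g), as expected for curves with no common component (the bound is attained).


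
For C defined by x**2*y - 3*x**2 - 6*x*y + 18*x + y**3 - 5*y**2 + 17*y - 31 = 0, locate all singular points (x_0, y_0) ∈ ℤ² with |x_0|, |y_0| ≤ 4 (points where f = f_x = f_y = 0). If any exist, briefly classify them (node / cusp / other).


Singular points: {(3, 2)}; classification: node.

Compute partial derivatives:
  f_x = 2*x*y - 6*x - 6*y + 18.
  f_y = x**2 - 6*x + 3*y**2 - 10*y + 17.
Scan x_0 ∈ {−4, ..., 4}. For each x_0, f_y(x_0, y) is a polynomial in y; find its integer roots y ∈ {−4, ..., 4}, then test f_x and f at those candidates.
  x = -4: f_y(-4, y) = 3*y**2 - 10*y + 57; no integer root y with |y| ≤ 4.
  x = -3: f_y(-3, y) = 3*y**2 - 10*y + 44; no integer root y with |y| ≤ 4.
  x = -2: f_y(-2, y) = 3*y**2 - 10*y + 33; no integer root y with |y| ≤ 4.
  x = -1: f_y(-1, y) = 3*y**2 - 10*y + 24; no integer root y with |y| ≤ 4.
  x = 0: f_y(0, y) = 3*y**2 - 10*y + 17; no integer root y with |y| ≤ 4.
  x = 1: f_y(1, y) = 3*y**2 - 10*y + 12; no integer root y with |y| ≤ 4.
  x = 2: f_y(2, y) = 3*y**2 - 10*y + 9; no integer root y with |y| ≤ 4.
  x = 3: f_y(3, y) = 3*y**2 - 10*y + 8; vanishes at y ∈ {2}. (3, 2): f_x = 0, f = 0 — SINGULAR.
  x = 4: f_y(4, y) = 3*y**2 - 10*y + 9; no integer root y with |y| ≤ 4.
Only singular point on the grid: (3, 2).
Classify: substitute x = 3 + u, y = 2 + v and expand: f = u**2*v - u**2 + v**3 + v**2.
No constant or linear terms (consistent with a singular point). Quadratic part: -u**2 + v**2. Cubic part: u**2*v + v**3.
The quadratic part v**2 - u**2 = (v − u)(v + u) splits into two distinct linear factors, so there are two distinct tangent lines y − 2 = ±(x − 3) — this is a node (ordinary double point).
Classification: node.


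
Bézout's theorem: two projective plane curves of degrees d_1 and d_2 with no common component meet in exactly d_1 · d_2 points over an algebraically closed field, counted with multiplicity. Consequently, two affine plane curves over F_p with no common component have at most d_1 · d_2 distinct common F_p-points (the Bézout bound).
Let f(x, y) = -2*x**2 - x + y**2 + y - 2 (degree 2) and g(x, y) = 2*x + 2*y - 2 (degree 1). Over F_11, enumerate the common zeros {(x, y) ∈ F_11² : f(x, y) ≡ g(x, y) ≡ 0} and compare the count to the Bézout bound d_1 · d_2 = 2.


Common zeros: {(0, 1), (7, 5)}; count = 2; Bézout bound = 2.

deg(f) = 2, deg(g) = 1, so Bézout bound = 2.
Scan x ∈ F_11. For each x, list the y ∈ F_11 with f(x, y) ≡ 0 and those with g(x, y) ≡ 0 (mod 11); the common zeros in that column are the intersection.
  x = 0: f ≡ 0 at y ∈ {1, 9}; g ≡ 0 at y ∈ {1}; common: {1}.
  x = 1: f ≡ 0 at y ∈ ∅; g ≡ 0 at y ∈ {0}; common: ∅.
  x = 2: f ≡ 0 at y ∈ {3, 7}; g ≡ 0 at y ∈ {10}; common: ∅.
  x = 3: f ≡ 0 at y ∈ {3, 7}; g ≡ 0 at y ∈ {9}; common: ∅.
  x = 4: f ≡ 0 at y ∈ ∅; g ≡ 0 at y ∈ {8}; common: ∅.
  x = 5: f ≡ 0 at y ∈ {1, 9}; g ≡ 0 at y ∈ {7}; common: ∅.
  x = 6: f ≡ 0 at y ∈ ∅; g ≡ 0 at y ∈ {6}; common: ∅.
  x = 7: f ≡ 0 at y ∈ {5}; g ≡ 0 at y ∈ {5}; common: {5}.
  x = 8: f ≡ 0 at y ∈ {2, 8}; g ≡ 0 at y ∈ {4}; common: ∅.
  x = 9: f ≡ 0 at y ∈ {5}; g ≡ 0 at y ∈ {3}; common: ∅.
  x = 10: f ≡ 0 at y ∈ ∅; g ≡ 0 at y ∈ {2}; common: ∅.
Collecting: common zeros = {(0, 1), (7, 5)}, so the count is 2.
Comparison with the Bézout bound: 2 ≤ 2 = deg(f)·deg(g), as expected for curves with no common component (the bound is attained).


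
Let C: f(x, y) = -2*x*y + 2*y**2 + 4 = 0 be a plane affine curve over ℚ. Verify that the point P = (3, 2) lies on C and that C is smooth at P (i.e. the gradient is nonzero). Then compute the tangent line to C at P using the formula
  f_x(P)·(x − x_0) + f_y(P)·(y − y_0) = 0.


Tangent line at P: -4*x + 2*y + 8 = 0.

Step 1: f(3, 2) = 0, so P lies on C.
Step 2: partial derivatives
  f_x(x, y) = -2*y, f_y(x, y) = -2*x + 4*y.
  f_x(P) = -4, f_y(P) = 2 (gradient nonzero, so P is smooth).
Step 3: tangent line at P: -4·(x − 3) + 2·(y − 2) = 0.
Expanding: -4*x + 2*y + 8 = 0.


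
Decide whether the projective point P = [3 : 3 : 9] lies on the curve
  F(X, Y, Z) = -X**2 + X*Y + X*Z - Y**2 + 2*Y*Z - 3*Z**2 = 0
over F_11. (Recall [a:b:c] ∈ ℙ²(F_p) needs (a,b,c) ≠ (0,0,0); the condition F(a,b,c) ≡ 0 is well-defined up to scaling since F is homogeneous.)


F(3,3,9) ≡ 5 (mod 11); P is NOT on the curve.

Evaluate F(3, 3, 9) term-by-term (mod 11).
  -X**2 ↦ -1·9·1·1 = -9
  X*Y ↦ 1·3·3·1 = 9
  X*Z ↦ 1·3·1·9 = 27
  -Y**2 ↦ -1·1·9·1 = -9
  2*Y*Z ↦ 2·1·3·9 = 54
  -3*Z**2 ↦ -3·1·1·81 = -243
Sum: F(3, 3, 9) = (-9) + (9) + (27) + (-9) + (54) + (-243) = -171.
Reducing mod 11: -171 ≡ 5 (mod 11).
Since F(a, b, c) ≡ 5 ≠ 0 (mod 11), P does NOT lie on the curve.


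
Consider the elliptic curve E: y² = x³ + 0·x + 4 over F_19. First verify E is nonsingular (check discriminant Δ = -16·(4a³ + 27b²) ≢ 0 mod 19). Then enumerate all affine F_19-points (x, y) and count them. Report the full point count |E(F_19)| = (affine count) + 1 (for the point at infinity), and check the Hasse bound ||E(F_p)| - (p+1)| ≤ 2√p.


Affine points = {(0, 2), (0, 17), (1, 9), (1, 10), (4, 7), (4, 12), (6, 7), (6, 12), (7, 9), (7, 10), (9, 7), (9, 12), (10, 4), (10, 15), (11, 9), (11, 10), (13, 4), (13, 15), (15, 4), (15, 15)}; affine count = 20; |E(F_19)| = 21.

Discriminant check: Δ ∝ 4a³ + 27b² = 4·0³ + 27·4² = 4·0 + 27·16 ≡ 14 (mod 19). Nonzero ⇒ E is nonsingular.
For each x ∈ F_19, compute rhs = x³ + 0·x + 4 mod 19, then count y ∈ F_19 with y² ≡ rhs.
  x = 0: rhs = 4, matching y values: 2, 17 (2 points).
  x = 1: rhs = 5, matching y values: 9, 10 (2 points).
  x = 2: rhs = 12, matching y values: none (0 points).
  x = 3: rhs = 12, matching y values: none (0 points).
  x = 4: rhs = 11, matching y values: 7, 12 (2 points).
  x = 5: rhs = 15, matching y values: none (0 points).
  x = 6: rhs = 11, matching y values: 7, 12 (2 points).
  x = 7: rhs = 5, matching y values: 9, 10 (2 points).
  x = 8: rhs = 3, matching y values: none (0 points).
  x = 9: rhs = 11, matching y values: 7, 12 (2 points).
  x = 10: rhs = 16, matching y values: 4, 15 (2 points).
  x = 11: rhs = 5, matching y values: 9, 10 (2 points).
  x = 12: rhs = 3, matching y values: none (0 points).
  x = 13: rhs = 16, matching y values: 4, 15 (2 points).
  x = 14: rhs = 12, matching y values: none (0 points).
  x = 15: rhs = 16, matching y values: 4, 15 (2 points).
  x = 16: rhs = 15, matching y values: none (0 points).
  x = 17: rhs = 15, matching y values: none (0 points).
  x = 18: rhs = 3, matching y values: none (0 points).
Total affine count: 20.
Full point count |E(F_19)| = 20 + 1 = 21.
Hasse bound: |21 − (19+1)| = |1| = 1 ≤ 2√19 ≈ 8.7178 ✓.


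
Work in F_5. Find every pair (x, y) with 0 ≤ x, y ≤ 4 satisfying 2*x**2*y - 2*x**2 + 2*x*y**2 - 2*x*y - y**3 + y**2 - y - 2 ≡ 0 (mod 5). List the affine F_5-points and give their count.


Affine F_5-points: {(2, 0), (3, 0), (4, 2)}; count = 3.

For each of the 25 pairs (x, y) ∈ F_5², evaluate f(x, y) mod 5. Record the zeros.
  x = 0: [0↦3, 1↦2, 2↦2, 3↦2, 4↦1]  zeros at y ∈ ∅
  x = 1: [0↦1, 1↦2, 2↦3, 3↦3, 4↦1]  zeros at y ∈ ∅
  x = 2: [0↦0, 1↦2, 2↦3, 3↦2, 4↦3]  zeros at y ∈ {0}
  x = 3: [0↦0, 1↦2, 2↦2, 3↦4, 4↦2]  zeros at y ∈ {0}
  x = 4: [0↦1, 1↦2, 2↦0, 3↦4, 4↦3]  zeros at y ∈ {2}
Collecting zeros: affine points = {(2, 0), (3, 0), (4, 2)}.
Total count |C(F_5)_aff| = 3.
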